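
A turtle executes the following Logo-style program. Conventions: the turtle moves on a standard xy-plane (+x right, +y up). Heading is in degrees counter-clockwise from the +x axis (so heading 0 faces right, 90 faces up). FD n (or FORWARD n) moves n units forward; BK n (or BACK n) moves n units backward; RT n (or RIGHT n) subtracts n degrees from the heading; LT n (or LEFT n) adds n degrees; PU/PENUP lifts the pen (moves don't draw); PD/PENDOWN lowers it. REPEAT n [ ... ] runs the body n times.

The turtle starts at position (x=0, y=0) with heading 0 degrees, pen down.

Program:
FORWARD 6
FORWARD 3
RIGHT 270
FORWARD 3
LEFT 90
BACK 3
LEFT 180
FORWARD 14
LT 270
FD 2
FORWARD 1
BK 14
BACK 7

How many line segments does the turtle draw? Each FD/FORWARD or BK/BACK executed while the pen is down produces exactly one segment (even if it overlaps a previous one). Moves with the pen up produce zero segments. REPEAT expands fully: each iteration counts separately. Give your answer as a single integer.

Answer: 9

Derivation:
Executing turtle program step by step:
Start: pos=(0,0), heading=0, pen down
FD 6: (0,0) -> (6,0) [heading=0, draw]
FD 3: (6,0) -> (9,0) [heading=0, draw]
RT 270: heading 0 -> 90
FD 3: (9,0) -> (9,3) [heading=90, draw]
LT 90: heading 90 -> 180
BK 3: (9,3) -> (12,3) [heading=180, draw]
LT 180: heading 180 -> 0
FD 14: (12,3) -> (26,3) [heading=0, draw]
LT 270: heading 0 -> 270
FD 2: (26,3) -> (26,1) [heading=270, draw]
FD 1: (26,1) -> (26,0) [heading=270, draw]
BK 14: (26,0) -> (26,14) [heading=270, draw]
BK 7: (26,14) -> (26,21) [heading=270, draw]
Final: pos=(26,21), heading=270, 9 segment(s) drawn
Segments drawn: 9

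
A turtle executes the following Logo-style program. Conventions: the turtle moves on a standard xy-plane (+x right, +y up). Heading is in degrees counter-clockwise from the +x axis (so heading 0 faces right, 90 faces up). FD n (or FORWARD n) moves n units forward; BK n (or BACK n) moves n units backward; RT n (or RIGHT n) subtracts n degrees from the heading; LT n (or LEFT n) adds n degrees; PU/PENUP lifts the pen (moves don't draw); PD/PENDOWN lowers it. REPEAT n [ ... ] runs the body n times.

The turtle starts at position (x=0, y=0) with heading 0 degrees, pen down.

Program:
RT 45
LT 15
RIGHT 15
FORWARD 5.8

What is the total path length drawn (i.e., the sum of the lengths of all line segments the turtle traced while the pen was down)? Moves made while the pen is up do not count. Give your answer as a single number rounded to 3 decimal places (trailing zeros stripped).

Answer: 5.8

Derivation:
Executing turtle program step by step:
Start: pos=(0,0), heading=0, pen down
RT 45: heading 0 -> 315
LT 15: heading 315 -> 330
RT 15: heading 330 -> 315
FD 5.8: (0,0) -> (4.101,-4.101) [heading=315, draw]
Final: pos=(4.101,-4.101), heading=315, 1 segment(s) drawn

Segment lengths:
  seg 1: (0,0) -> (4.101,-4.101), length = 5.8
Total = 5.8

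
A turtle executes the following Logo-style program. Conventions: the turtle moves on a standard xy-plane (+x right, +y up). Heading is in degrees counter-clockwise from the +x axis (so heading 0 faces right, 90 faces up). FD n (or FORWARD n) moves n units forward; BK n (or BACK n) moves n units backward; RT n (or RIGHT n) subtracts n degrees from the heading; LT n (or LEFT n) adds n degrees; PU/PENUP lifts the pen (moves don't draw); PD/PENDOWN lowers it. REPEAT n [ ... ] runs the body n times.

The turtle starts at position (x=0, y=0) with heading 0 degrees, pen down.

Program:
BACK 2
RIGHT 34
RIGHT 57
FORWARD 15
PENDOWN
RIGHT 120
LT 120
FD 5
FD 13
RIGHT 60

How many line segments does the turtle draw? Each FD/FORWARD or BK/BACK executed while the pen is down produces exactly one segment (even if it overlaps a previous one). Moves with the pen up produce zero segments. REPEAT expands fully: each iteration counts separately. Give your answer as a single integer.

Executing turtle program step by step:
Start: pos=(0,0), heading=0, pen down
BK 2: (0,0) -> (-2,0) [heading=0, draw]
RT 34: heading 0 -> 326
RT 57: heading 326 -> 269
FD 15: (-2,0) -> (-2.262,-14.998) [heading=269, draw]
PD: pen down
RT 120: heading 269 -> 149
LT 120: heading 149 -> 269
FD 5: (-2.262,-14.998) -> (-2.349,-19.997) [heading=269, draw]
FD 13: (-2.349,-19.997) -> (-2.576,-32.995) [heading=269, draw]
RT 60: heading 269 -> 209
Final: pos=(-2.576,-32.995), heading=209, 4 segment(s) drawn
Segments drawn: 4

Answer: 4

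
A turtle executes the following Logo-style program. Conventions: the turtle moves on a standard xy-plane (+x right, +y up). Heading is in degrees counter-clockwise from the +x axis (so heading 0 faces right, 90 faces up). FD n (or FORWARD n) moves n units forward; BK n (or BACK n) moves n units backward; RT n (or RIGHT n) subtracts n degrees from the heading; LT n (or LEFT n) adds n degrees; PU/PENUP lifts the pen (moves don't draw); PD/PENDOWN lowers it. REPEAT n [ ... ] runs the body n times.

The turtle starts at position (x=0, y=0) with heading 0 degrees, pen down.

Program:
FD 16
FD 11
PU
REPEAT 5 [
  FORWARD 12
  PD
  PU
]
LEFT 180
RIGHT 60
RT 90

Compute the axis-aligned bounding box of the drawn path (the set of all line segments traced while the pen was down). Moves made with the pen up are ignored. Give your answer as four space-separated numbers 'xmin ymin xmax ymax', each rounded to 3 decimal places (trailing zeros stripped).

Executing turtle program step by step:
Start: pos=(0,0), heading=0, pen down
FD 16: (0,0) -> (16,0) [heading=0, draw]
FD 11: (16,0) -> (27,0) [heading=0, draw]
PU: pen up
REPEAT 5 [
  -- iteration 1/5 --
  FD 12: (27,0) -> (39,0) [heading=0, move]
  PD: pen down
  PU: pen up
  -- iteration 2/5 --
  FD 12: (39,0) -> (51,0) [heading=0, move]
  PD: pen down
  PU: pen up
  -- iteration 3/5 --
  FD 12: (51,0) -> (63,0) [heading=0, move]
  PD: pen down
  PU: pen up
  -- iteration 4/5 --
  FD 12: (63,0) -> (75,0) [heading=0, move]
  PD: pen down
  PU: pen up
  -- iteration 5/5 --
  FD 12: (75,0) -> (87,0) [heading=0, move]
  PD: pen down
  PU: pen up
]
LT 180: heading 0 -> 180
RT 60: heading 180 -> 120
RT 90: heading 120 -> 30
Final: pos=(87,0), heading=30, 2 segment(s) drawn

Segment endpoints: x in {0, 16, 27}, y in {0}
xmin=0, ymin=0, xmax=27, ymax=0

Answer: 0 0 27 0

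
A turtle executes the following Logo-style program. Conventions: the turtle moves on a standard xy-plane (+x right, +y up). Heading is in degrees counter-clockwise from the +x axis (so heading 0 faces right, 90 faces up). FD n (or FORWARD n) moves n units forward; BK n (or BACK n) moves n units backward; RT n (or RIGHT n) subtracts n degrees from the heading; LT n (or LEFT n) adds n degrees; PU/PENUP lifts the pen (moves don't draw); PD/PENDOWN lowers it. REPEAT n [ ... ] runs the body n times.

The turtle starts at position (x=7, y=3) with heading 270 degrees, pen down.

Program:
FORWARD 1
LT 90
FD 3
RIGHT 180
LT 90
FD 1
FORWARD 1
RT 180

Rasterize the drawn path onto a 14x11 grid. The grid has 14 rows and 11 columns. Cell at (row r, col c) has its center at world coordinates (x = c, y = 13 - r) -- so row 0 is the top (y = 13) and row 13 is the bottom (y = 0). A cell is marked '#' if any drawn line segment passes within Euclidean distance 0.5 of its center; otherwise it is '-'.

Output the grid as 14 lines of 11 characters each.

Answer: -----------
-----------
-----------
-----------
-----------
-----------
-----------
-----------
-----------
-----------
-------#---
-------####
----------#
----------#

Derivation:
Segment 0: (7,3) -> (7,2)
Segment 1: (7,2) -> (10,2)
Segment 2: (10,2) -> (10,1)
Segment 3: (10,1) -> (10,-0)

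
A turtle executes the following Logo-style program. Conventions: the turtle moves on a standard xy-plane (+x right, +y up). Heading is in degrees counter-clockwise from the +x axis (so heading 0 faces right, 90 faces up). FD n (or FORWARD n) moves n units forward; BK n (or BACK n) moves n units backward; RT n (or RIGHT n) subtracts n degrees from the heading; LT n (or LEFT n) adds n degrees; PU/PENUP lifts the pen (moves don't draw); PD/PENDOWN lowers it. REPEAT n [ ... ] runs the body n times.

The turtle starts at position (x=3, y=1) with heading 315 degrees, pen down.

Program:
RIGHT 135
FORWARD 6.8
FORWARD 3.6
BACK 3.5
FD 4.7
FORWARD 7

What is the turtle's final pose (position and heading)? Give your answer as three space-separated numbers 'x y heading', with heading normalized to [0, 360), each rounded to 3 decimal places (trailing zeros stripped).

Executing turtle program step by step:
Start: pos=(3,1), heading=315, pen down
RT 135: heading 315 -> 180
FD 6.8: (3,1) -> (-3.8,1) [heading=180, draw]
FD 3.6: (-3.8,1) -> (-7.4,1) [heading=180, draw]
BK 3.5: (-7.4,1) -> (-3.9,1) [heading=180, draw]
FD 4.7: (-3.9,1) -> (-8.6,1) [heading=180, draw]
FD 7: (-8.6,1) -> (-15.6,1) [heading=180, draw]
Final: pos=(-15.6,1), heading=180, 5 segment(s) drawn

Answer: -15.6 1 180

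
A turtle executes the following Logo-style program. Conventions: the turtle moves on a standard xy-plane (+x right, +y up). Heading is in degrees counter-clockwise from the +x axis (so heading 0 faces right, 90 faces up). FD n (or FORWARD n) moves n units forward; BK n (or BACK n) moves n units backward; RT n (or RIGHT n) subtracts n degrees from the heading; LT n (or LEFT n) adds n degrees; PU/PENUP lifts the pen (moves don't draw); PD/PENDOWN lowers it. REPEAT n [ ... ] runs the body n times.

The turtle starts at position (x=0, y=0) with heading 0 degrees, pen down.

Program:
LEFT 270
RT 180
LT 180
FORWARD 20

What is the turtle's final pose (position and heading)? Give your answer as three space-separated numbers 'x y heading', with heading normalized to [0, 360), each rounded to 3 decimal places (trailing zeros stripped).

Executing turtle program step by step:
Start: pos=(0,0), heading=0, pen down
LT 270: heading 0 -> 270
RT 180: heading 270 -> 90
LT 180: heading 90 -> 270
FD 20: (0,0) -> (0,-20) [heading=270, draw]
Final: pos=(0,-20), heading=270, 1 segment(s) drawn

Answer: 0 -20 270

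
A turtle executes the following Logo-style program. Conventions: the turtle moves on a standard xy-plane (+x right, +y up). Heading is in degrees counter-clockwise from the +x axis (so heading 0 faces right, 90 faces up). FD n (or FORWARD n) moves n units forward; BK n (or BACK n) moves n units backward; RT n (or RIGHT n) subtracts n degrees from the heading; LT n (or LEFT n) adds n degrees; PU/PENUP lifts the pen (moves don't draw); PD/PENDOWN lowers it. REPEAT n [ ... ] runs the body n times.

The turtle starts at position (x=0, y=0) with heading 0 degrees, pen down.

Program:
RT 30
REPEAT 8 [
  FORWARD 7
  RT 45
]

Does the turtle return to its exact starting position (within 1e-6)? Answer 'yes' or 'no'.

Executing turtle program step by step:
Start: pos=(0,0), heading=0, pen down
RT 30: heading 0 -> 330
REPEAT 8 [
  -- iteration 1/8 --
  FD 7: (0,0) -> (6.062,-3.5) [heading=330, draw]
  RT 45: heading 330 -> 285
  -- iteration 2/8 --
  FD 7: (6.062,-3.5) -> (7.874,-10.261) [heading=285, draw]
  RT 45: heading 285 -> 240
  -- iteration 3/8 --
  FD 7: (7.874,-10.261) -> (4.374,-16.324) [heading=240, draw]
  RT 45: heading 240 -> 195
  -- iteration 4/8 --
  FD 7: (4.374,-16.324) -> (-2.388,-18.135) [heading=195, draw]
  RT 45: heading 195 -> 150
  -- iteration 5/8 --
  FD 7: (-2.388,-18.135) -> (-8.45,-14.635) [heading=150, draw]
  RT 45: heading 150 -> 105
  -- iteration 6/8 --
  FD 7: (-8.45,-14.635) -> (-10.261,-7.874) [heading=105, draw]
  RT 45: heading 105 -> 60
  -- iteration 7/8 --
  FD 7: (-10.261,-7.874) -> (-6.761,-1.812) [heading=60, draw]
  RT 45: heading 60 -> 15
  -- iteration 8/8 --
  FD 7: (-6.761,-1.812) -> (0,0) [heading=15, draw]
  RT 45: heading 15 -> 330
]
Final: pos=(0,0), heading=330, 8 segment(s) drawn

Start position: (0, 0)
Final position: (0, 0)
Distance = 0; < 1e-6 -> CLOSED

Answer: yes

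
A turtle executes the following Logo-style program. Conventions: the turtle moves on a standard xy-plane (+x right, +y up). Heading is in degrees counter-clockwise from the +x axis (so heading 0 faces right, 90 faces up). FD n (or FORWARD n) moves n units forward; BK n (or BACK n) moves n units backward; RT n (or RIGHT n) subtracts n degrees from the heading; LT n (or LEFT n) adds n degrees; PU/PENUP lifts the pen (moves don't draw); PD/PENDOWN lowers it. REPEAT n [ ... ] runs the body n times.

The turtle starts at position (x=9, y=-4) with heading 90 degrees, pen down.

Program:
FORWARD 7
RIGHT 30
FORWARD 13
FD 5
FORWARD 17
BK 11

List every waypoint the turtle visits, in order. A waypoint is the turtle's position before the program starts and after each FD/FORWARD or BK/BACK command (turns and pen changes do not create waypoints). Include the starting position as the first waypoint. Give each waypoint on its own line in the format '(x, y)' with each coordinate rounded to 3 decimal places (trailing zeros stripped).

Answer: (9, -4)
(9, 3)
(15.5, 14.258)
(18, 18.588)
(26.5, 33.311)
(21, 23.785)

Derivation:
Executing turtle program step by step:
Start: pos=(9,-4), heading=90, pen down
FD 7: (9,-4) -> (9,3) [heading=90, draw]
RT 30: heading 90 -> 60
FD 13: (9,3) -> (15.5,14.258) [heading=60, draw]
FD 5: (15.5,14.258) -> (18,18.588) [heading=60, draw]
FD 17: (18,18.588) -> (26.5,33.311) [heading=60, draw]
BK 11: (26.5,33.311) -> (21,23.785) [heading=60, draw]
Final: pos=(21,23.785), heading=60, 5 segment(s) drawn
Waypoints (6 total):
(9, -4)
(9, 3)
(15.5, 14.258)
(18, 18.588)
(26.5, 33.311)
(21, 23.785)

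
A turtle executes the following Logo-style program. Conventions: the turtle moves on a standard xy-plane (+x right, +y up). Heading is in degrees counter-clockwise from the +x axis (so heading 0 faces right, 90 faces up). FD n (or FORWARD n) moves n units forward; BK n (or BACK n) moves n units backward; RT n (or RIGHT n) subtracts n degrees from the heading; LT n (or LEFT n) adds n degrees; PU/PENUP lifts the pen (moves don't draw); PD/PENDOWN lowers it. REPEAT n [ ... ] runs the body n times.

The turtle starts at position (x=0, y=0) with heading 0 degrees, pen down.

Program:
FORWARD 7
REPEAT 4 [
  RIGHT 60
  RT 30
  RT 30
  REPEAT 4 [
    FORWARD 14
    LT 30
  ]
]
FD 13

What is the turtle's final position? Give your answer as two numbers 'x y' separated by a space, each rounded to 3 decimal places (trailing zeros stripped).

Answer: 68.497 -180.995

Derivation:
Executing turtle program step by step:
Start: pos=(0,0), heading=0, pen down
FD 7: (0,0) -> (7,0) [heading=0, draw]
REPEAT 4 [
  -- iteration 1/4 --
  RT 60: heading 0 -> 300
  RT 30: heading 300 -> 270
  RT 30: heading 270 -> 240
  REPEAT 4 [
    -- iteration 1/4 --
    FD 14: (7,0) -> (0,-12.124) [heading=240, draw]
    LT 30: heading 240 -> 270
    -- iteration 2/4 --
    FD 14: (0,-12.124) -> (0,-26.124) [heading=270, draw]
    LT 30: heading 270 -> 300
    -- iteration 3/4 --
    FD 14: (0,-26.124) -> (7,-38.249) [heading=300, draw]
    LT 30: heading 300 -> 330
    -- iteration 4/4 --
    FD 14: (7,-38.249) -> (19.124,-45.249) [heading=330, draw]
    LT 30: heading 330 -> 0
  ]
  -- iteration 2/4 --
  RT 60: heading 0 -> 300
  RT 30: heading 300 -> 270
  RT 30: heading 270 -> 240
  REPEAT 4 [
    -- iteration 1/4 --
    FD 14: (19.124,-45.249) -> (12.124,-57.373) [heading=240, draw]
    LT 30: heading 240 -> 270
    -- iteration 2/4 --
    FD 14: (12.124,-57.373) -> (12.124,-71.373) [heading=270, draw]
    LT 30: heading 270 -> 300
    -- iteration 3/4 --
    FD 14: (12.124,-71.373) -> (19.124,-83.497) [heading=300, draw]
    LT 30: heading 300 -> 330
    -- iteration 4/4 --
    FD 14: (19.124,-83.497) -> (31.249,-90.497) [heading=330, draw]
    LT 30: heading 330 -> 0
  ]
  -- iteration 3/4 --
  RT 60: heading 0 -> 300
  RT 30: heading 300 -> 270
  RT 30: heading 270 -> 240
  REPEAT 4 [
    -- iteration 1/4 --
    FD 14: (31.249,-90.497) -> (24.249,-102.622) [heading=240, draw]
    LT 30: heading 240 -> 270
    -- iteration 2/4 --
    FD 14: (24.249,-102.622) -> (24.249,-116.622) [heading=270, draw]
    LT 30: heading 270 -> 300
    -- iteration 3/4 --
    FD 14: (24.249,-116.622) -> (31.249,-128.746) [heading=300, draw]
    LT 30: heading 300 -> 330
    -- iteration 4/4 --
    FD 14: (31.249,-128.746) -> (43.373,-135.746) [heading=330, draw]
    LT 30: heading 330 -> 0
  ]
  -- iteration 4/4 --
  RT 60: heading 0 -> 300
  RT 30: heading 300 -> 270
  RT 30: heading 270 -> 240
  REPEAT 4 [
    -- iteration 1/4 --
    FD 14: (43.373,-135.746) -> (36.373,-147.87) [heading=240, draw]
    LT 30: heading 240 -> 270
    -- iteration 2/4 --
    FD 14: (36.373,-147.87) -> (36.373,-161.87) [heading=270, draw]
    LT 30: heading 270 -> 300
    -- iteration 3/4 --
    FD 14: (36.373,-161.87) -> (43.373,-173.995) [heading=300, draw]
    LT 30: heading 300 -> 330
    -- iteration 4/4 --
    FD 14: (43.373,-173.995) -> (55.497,-180.995) [heading=330, draw]
    LT 30: heading 330 -> 0
  ]
]
FD 13: (55.497,-180.995) -> (68.497,-180.995) [heading=0, draw]
Final: pos=(68.497,-180.995), heading=0, 18 segment(s) drawn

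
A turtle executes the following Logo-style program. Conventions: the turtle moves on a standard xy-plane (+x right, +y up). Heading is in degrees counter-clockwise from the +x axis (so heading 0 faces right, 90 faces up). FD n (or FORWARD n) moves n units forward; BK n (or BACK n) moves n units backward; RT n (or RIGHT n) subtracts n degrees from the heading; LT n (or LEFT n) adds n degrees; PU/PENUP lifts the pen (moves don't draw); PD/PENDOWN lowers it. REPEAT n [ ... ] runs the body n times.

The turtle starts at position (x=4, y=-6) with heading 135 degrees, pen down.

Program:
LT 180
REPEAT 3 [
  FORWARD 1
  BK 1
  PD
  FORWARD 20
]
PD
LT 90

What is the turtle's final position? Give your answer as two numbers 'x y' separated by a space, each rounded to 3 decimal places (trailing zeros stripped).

Executing turtle program step by step:
Start: pos=(4,-6), heading=135, pen down
LT 180: heading 135 -> 315
REPEAT 3 [
  -- iteration 1/3 --
  FD 1: (4,-6) -> (4.707,-6.707) [heading=315, draw]
  BK 1: (4.707,-6.707) -> (4,-6) [heading=315, draw]
  PD: pen down
  FD 20: (4,-6) -> (18.142,-20.142) [heading=315, draw]
  -- iteration 2/3 --
  FD 1: (18.142,-20.142) -> (18.849,-20.849) [heading=315, draw]
  BK 1: (18.849,-20.849) -> (18.142,-20.142) [heading=315, draw]
  PD: pen down
  FD 20: (18.142,-20.142) -> (32.284,-34.284) [heading=315, draw]
  -- iteration 3/3 --
  FD 1: (32.284,-34.284) -> (32.991,-34.991) [heading=315, draw]
  BK 1: (32.991,-34.991) -> (32.284,-34.284) [heading=315, draw]
  PD: pen down
  FD 20: (32.284,-34.284) -> (46.426,-48.426) [heading=315, draw]
]
PD: pen down
LT 90: heading 315 -> 45
Final: pos=(46.426,-48.426), heading=45, 9 segment(s) drawn

Answer: 46.426 -48.426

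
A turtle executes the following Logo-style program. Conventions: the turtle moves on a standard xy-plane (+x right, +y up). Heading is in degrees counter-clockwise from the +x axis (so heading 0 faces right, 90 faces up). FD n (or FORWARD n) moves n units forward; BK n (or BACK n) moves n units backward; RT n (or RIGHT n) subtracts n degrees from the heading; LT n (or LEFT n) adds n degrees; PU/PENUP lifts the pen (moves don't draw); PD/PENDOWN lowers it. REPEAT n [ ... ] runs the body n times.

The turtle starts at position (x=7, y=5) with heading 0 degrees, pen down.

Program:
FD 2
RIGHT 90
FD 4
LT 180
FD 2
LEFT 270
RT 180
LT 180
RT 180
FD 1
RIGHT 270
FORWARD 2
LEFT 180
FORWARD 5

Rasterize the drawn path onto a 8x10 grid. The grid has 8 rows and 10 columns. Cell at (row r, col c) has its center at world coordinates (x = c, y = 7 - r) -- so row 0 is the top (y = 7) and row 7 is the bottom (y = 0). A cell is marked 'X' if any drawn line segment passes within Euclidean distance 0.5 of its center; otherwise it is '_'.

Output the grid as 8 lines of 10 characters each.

Segment 0: (7,5) -> (9,5)
Segment 1: (9,5) -> (9,1)
Segment 2: (9,1) -> (9,3)
Segment 3: (9,3) -> (8,3)
Segment 4: (8,3) -> (8,1)
Segment 5: (8,1) -> (8,6)

Answer: __________
________X_
_______XXX
________XX
________XX
________XX
________XX
__________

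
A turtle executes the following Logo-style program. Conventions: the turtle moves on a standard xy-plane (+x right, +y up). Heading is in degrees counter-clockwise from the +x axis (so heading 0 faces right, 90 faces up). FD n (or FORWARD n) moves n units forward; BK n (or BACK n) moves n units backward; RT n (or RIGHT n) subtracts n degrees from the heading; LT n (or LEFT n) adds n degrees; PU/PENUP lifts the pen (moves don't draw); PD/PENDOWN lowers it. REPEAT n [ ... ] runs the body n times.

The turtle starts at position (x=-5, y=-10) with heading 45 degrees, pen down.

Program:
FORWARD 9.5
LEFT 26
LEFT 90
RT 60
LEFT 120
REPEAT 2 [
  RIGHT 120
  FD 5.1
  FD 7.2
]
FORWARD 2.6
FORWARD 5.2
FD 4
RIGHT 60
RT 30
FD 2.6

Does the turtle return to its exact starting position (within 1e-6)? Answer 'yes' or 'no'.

Executing turtle program step by step:
Start: pos=(-5,-10), heading=45, pen down
FD 9.5: (-5,-10) -> (1.718,-3.282) [heading=45, draw]
LT 26: heading 45 -> 71
LT 90: heading 71 -> 161
RT 60: heading 161 -> 101
LT 120: heading 101 -> 221
REPEAT 2 [
  -- iteration 1/2 --
  RT 120: heading 221 -> 101
  FD 5.1: (1.718,-3.282) -> (0.744,1.724) [heading=101, draw]
  FD 7.2: (0.744,1.724) -> (-0.629,8.792) [heading=101, draw]
  -- iteration 2/2 --
  RT 120: heading 101 -> 341
  FD 5.1: (-0.629,8.792) -> (4.193,7.131) [heading=341, draw]
  FD 7.2: (4.193,7.131) -> (11,4.787) [heading=341, draw]
]
FD 2.6: (11,4.787) -> (13.459,3.941) [heading=341, draw]
FD 5.2: (13.459,3.941) -> (18.375,2.248) [heading=341, draw]
FD 4: (18.375,2.248) -> (22.158,0.945) [heading=341, draw]
RT 60: heading 341 -> 281
RT 30: heading 281 -> 251
FD 2.6: (22.158,0.945) -> (21.311,-1.513) [heading=251, draw]
Final: pos=(21.311,-1.513), heading=251, 9 segment(s) drawn

Start position: (-5, -10)
Final position: (21.311, -1.513)
Distance = 27.646; >= 1e-6 -> NOT closed

Answer: no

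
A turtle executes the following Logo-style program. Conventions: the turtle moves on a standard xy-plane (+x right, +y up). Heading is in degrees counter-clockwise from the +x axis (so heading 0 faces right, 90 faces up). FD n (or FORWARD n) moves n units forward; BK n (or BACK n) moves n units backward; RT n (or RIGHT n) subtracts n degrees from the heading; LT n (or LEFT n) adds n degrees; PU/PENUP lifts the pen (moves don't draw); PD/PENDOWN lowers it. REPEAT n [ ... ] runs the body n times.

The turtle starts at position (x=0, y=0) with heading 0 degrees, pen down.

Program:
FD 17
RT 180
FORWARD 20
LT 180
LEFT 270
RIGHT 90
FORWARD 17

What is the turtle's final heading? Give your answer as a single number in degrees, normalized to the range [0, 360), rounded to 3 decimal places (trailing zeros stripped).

Executing turtle program step by step:
Start: pos=(0,0), heading=0, pen down
FD 17: (0,0) -> (17,0) [heading=0, draw]
RT 180: heading 0 -> 180
FD 20: (17,0) -> (-3,0) [heading=180, draw]
LT 180: heading 180 -> 0
LT 270: heading 0 -> 270
RT 90: heading 270 -> 180
FD 17: (-3,0) -> (-20,0) [heading=180, draw]
Final: pos=(-20,0), heading=180, 3 segment(s) drawn

Answer: 180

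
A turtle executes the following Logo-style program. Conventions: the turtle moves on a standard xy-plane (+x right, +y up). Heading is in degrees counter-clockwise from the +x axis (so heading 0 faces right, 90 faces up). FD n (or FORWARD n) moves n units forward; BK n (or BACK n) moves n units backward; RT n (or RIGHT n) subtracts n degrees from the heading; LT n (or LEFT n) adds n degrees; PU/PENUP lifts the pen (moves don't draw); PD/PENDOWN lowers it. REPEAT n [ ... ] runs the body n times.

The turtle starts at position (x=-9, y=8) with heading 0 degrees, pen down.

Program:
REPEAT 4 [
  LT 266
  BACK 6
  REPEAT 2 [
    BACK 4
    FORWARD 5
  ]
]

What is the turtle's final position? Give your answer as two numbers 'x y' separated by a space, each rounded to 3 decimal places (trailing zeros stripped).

Executing turtle program step by step:
Start: pos=(-9,8), heading=0, pen down
REPEAT 4 [
  -- iteration 1/4 --
  LT 266: heading 0 -> 266
  BK 6: (-9,8) -> (-8.581,13.985) [heading=266, draw]
  REPEAT 2 [
    -- iteration 1/2 --
    BK 4: (-8.581,13.985) -> (-8.302,17.976) [heading=266, draw]
    FD 5: (-8.302,17.976) -> (-8.651,12.988) [heading=266, draw]
    -- iteration 2/2 --
    BK 4: (-8.651,12.988) -> (-8.372,16.978) [heading=266, draw]
    FD 5: (-8.372,16.978) -> (-8.721,11.99) [heading=266, draw]
  ]
  -- iteration 2/4 --
  LT 266: heading 266 -> 172
  BK 6: (-8.721,11.99) -> (-2.779,11.155) [heading=172, draw]
  REPEAT 2 [
    -- iteration 1/2 --
    BK 4: (-2.779,11.155) -> (1.182,10.599) [heading=172, draw]
    FD 5: (1.182,10.599) -> (-3.77,11.294) [heading=172, draw]
    -- iteration 2/2 --
    BK 4: (-3.77,11.294) -> (0.191,10.738) [heading=172, draw]
    FD 5: (0.191,10.738) -> (-4.76,11.434) [heading=172, draw]
  ]
  -- iteration 3/4 --
  LT 266: heading 172 -> 78
  BK 6: (-4.76,11.434) -> (-6.007,5.565) [heading=78, draw]
  REPEAT 2 [
    -- iteration 1/2 --
    BK 4: (-6.007,5.565) -> (-6.839,1.652) [heading=78, draw]
    FD 5: (-6.839,1.652) -> (-5.799,6.543) [heading=78, draw]
    -- iteration 2/2 --
    BK 4: (-5.799,6.543) -> (-6.631,2.63) [heading=78, draw]
    FD 5: (-6.631,2.63) -> (-5.592,7.521) [heading=78, draw]
  ]
  -- iteration 4/4 --
  LT 266: heading 78 -> 344
  BK 6: (-5.592,7.521) -> (-11.359,9.175) [heading=344, draw]
  REPEAT 2 [
    -- iteration 1/2 --
    BK 4: (-11.359,9.175) -> (-15.204,10.277) [heading=344, draw]
    FD 5: (-15.204,10.277) -> (-10.398,8.899) [heading=344, draw]
    -- iteration 2/2 --
    BK 4: (-10.398,8.899) -> (-14.243,10.002) [heading=344, draw]
    FD 5: (-14.243,10.002) -> (-9.437,8.624) [heading=344, draw]
  ]
]
Final: pos=(-9.437,8.624), heading=344, 20 segment(s) drawn

Answer: -9.437 8.624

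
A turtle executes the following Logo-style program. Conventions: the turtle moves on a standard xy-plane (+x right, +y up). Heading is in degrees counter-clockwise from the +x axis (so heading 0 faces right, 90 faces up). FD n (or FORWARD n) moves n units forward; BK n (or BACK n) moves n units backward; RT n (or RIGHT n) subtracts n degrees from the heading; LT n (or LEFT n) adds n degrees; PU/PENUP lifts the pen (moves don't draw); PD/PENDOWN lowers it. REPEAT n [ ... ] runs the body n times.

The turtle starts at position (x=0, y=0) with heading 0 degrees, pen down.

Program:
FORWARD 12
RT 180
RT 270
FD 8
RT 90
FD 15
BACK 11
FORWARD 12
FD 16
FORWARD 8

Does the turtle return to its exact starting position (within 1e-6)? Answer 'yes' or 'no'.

Executing turtle program step by step:
Start: pos=(0,0), heading=0, pen down
FD 12: (0,0) -> (12,0) [heading=0, draw]
RT 180: heading 0 -> 180
RT 270: heading 180 -> 270
FD 8: (12,0) -> (12,-8) [heading=270, draw]
RT 90: heading 270 -> 180
FD 15: (12,-8) -> (-3,-8) [heading=180, draw]
BK 11: (-3,-8) -> (8,-8) [heading=180, draw]
FD 12: (8,-8) -> (-4,-8) [heading=180, draw]
FD 16: (-4,-8) -> (-20,-8) [heading=180, draw]
FD 8: (-20,-8) -> (-28,-8) [heading=180, draw]
Final: pos=(-28,-8), heading=180, 7 segment(s) drawn

Start position: (0, 0)
Final position: (-28, -8)
Distance = 29.12; >= 1e-6 -> NOT closed

Answer: no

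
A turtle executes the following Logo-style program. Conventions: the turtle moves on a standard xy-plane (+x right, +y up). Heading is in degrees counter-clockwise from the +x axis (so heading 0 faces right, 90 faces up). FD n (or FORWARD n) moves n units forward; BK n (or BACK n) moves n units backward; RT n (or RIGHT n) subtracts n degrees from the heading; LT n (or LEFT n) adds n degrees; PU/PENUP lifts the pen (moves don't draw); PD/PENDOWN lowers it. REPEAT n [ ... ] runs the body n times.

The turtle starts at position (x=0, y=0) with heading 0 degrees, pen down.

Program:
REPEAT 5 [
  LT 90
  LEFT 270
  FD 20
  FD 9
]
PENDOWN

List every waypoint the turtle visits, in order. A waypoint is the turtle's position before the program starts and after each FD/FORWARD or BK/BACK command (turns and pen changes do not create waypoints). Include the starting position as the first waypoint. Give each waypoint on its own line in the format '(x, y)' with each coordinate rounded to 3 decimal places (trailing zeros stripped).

Answer: (0, 0)
(20, 0)
(29, 0)
(49, 0)
(58, 0)
(78, 0)
(87, 0)
(107, 0)
(116, 0)
(136, 0)
(145, 0)

Derivation:
Executing turtle program step by step:
Start: pos=(0,0), heading=0, pen down
REPEAT 5 [
  -- iteration 1/5 --
  LT 90: heading 0 -> 90
  LT 270: heading 90 -> 0
  FD 20: (0,0) -> (20,0) [heading=0, draw]
  FD 9: (20,0) -> (29,0) [heading=0, draw]
  -- iteration 2/5 --
  LT 90: heading 0 -> 90
  LT 270: heading 90 -> 0
  FD 20: (29,0) -> (49,0) [heading=0, draw]
  FD 9: (49,0) -> (58,0) [heading=0, draw]
  -- iteration 3/5 --
  LT 90: heading 0 -> 90
  LT 270: heading 90 -> 0
  FD 20: (58,0) -> (78,0) [heading=0, draw]
  FD 9: (78,0) -> (87,0) [heading=0, draw]
  -- iteration 4/5 --
  LT 90: heading 0 -> 90
  LT 270: heading 90 -> 0
  FD 20: (87,0) -> (107,0) [heading=0, draw]
  FD 9: (107,0) -> (116,0) [heading=0, draw]
  -- iteration 5/5 --
  LT 90: heading 0 -> 90
  LT 270: heading 90 -> 0
  FD 20: (116,0) -> (136,0) [heading=0, draw]
  FD 9: (136,0) -> (145,0) [heading=0, draw]
]
PD: pen down
Final: pos=(145,0), heading=0, 10 segment(s) drawn
Waypoints (11 total):
(0, 0)
(20, 0)
(29, 0)
(49, 0)
(58, 0)
(78, 0)
(87, 0)
(107, 0)
(116, 0)
(136, 0)
(145, 0)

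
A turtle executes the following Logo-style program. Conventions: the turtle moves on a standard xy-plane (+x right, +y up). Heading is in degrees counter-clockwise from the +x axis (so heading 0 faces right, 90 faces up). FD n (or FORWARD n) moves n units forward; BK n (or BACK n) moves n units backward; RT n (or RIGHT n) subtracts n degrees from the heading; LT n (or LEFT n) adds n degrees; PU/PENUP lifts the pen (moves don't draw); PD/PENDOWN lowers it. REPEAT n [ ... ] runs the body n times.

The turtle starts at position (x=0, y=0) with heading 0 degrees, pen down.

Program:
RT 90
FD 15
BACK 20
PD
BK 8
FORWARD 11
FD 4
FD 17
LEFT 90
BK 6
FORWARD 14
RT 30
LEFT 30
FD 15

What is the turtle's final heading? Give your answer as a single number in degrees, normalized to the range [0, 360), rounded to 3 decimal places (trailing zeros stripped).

Answer: 0

Derivation:
Executing turtle program step by step:
Start: pos=(0,0), heading=0, pen down
RT 90: heading 0 -> 270
FD 15: (0,0) -> (0,-15) [heading=270, draw]
BK 20: (0,-15) -> (0,5) [heading=270, draw]
PD: pen down
BK 8: (0,5) -> (0,13) [heading=270, draw]
FD 11: (0,13) -> (0,2) [heading=270, draw]
FD 4: (0,2) -> (0,-2) [heading=270, draw]
FD 17: (0,-2) -> (0,-19) [heading=270, draw]
LT 90: heading 270 -> 0
BK 6: (0,-19) -> (-6,-19) [heading=0, draw]
FD 14: (-6,-19) -> (8,-19) [heading=0, draw]
RT 30: heading 0 -> 330
LT 30: heading 330 -> 0
FD 15: (8,-19) -> (23,-19) [heading=0, draw]
Final: pos=(23,-19), heading=0, 9 segment(s) drawn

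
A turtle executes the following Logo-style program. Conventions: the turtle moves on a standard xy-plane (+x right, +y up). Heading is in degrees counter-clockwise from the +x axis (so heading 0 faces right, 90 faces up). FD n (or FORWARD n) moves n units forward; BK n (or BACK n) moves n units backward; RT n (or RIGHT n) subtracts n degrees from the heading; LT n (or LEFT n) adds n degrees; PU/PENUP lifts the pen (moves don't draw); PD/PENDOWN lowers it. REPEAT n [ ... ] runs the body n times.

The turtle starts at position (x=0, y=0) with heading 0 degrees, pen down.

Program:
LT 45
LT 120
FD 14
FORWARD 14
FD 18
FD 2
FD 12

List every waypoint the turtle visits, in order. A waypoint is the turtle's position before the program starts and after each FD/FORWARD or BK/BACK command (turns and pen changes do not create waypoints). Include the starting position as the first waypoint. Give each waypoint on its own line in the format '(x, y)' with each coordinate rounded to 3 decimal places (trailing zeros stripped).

Answer: (0, 0)
(-13.523, 3.623)
(-27.046, 7.247)
(-44.433, 11.906)
(-46.364, 12.423)
(-57.956, 15.529)

Derivation:
Executing turtle program step by step:
Start: pos=(0,0), heading=0, pen down
LT 45: heading 0 -> 45
LT 120: heading 45 -> 165
FD 14: (0,0) -> (-13.523,3.623) [heading=165, draw]
FD 14: (-13.523,3.623) -> (-27.046,7.247) [heading=165, draw]
FD 18: (-27.046,7.247) -> (-44.433,11.906) [heading=165, draw]
FD 2: (-44.433,11.906) -> (-46.364,12.423) [heading=165, draw]
FD 12: (-46.364,12.423) -> (-57.956,15.529) [heading=165, draw]
Final: pos=(-57.956,15.529), heading=165, 5 segment(s) drawn
Waypoints (6 total):
(0, 0)
(-13.523, 3.623)
(-27.046, 7.247)
(-44.433, 11.906)
(-46.364, 12.423)
(-57.956, 15.529)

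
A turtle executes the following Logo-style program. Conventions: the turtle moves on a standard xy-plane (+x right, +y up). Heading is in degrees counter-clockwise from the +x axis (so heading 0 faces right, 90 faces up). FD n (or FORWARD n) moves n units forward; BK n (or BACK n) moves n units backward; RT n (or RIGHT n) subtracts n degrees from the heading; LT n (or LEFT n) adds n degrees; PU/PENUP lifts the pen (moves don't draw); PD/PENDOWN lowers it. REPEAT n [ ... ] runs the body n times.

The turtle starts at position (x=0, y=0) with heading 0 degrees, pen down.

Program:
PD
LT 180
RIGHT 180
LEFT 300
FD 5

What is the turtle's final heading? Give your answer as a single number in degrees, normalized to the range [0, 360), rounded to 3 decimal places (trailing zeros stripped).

Executing turtle program step by step:
Start: pos=(0,0), heading=0, pen down
PD: pen down
LT 180: heading 0 -> 180
RT 180: heading 180 -> 0
LT 300: heading 0 -> 300
FD 5: (0,0) -> (2.5,-4.33) [heading=300, draw]
Final: pos=(2.5,-4.33), heading=300, 1 segment(s) drawn

Answer: 300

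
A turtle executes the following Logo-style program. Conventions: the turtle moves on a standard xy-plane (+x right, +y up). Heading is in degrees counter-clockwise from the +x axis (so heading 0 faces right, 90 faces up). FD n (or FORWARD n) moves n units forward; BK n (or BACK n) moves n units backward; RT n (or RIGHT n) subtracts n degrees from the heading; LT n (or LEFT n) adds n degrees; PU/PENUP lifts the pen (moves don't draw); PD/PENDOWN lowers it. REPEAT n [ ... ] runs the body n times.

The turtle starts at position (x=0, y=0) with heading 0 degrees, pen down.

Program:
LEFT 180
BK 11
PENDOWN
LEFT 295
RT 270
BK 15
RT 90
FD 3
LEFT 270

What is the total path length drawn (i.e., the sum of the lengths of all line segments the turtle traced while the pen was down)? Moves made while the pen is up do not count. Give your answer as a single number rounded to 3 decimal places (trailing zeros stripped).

Answer: 29

Derivation:
Executing turtle program step by step:
Start: pos=(0,0), heading=0, pen down
LT 180: heading 0 -> 180
BK 11: (0,0) -> (11,0) [heading=180, draw]
PD: pen down
LT 295: heading 180 -> 115
RT 270: heading 115 -> 205
BK 15: (11,0) -> (24.595,6.339) [heading=205, draw]
RT 90: heading 205 -> 115
FD 3: (24.595,6.339) -> (23.327,9.058) [heading=115, draw]
LT 270: heading 115 -> 25
Final: pos=(23.327,9.058), heading=25, 3 segment(s) drawn

Segment lengths:
  seg 1: (0,0) -> (11,0), length = 11
  seg 2: (11,0) -> (24.595,6.339), length = 15
  seg 3: (24.595,6.339) -> (23.327,9.058), length = 3
Total = 29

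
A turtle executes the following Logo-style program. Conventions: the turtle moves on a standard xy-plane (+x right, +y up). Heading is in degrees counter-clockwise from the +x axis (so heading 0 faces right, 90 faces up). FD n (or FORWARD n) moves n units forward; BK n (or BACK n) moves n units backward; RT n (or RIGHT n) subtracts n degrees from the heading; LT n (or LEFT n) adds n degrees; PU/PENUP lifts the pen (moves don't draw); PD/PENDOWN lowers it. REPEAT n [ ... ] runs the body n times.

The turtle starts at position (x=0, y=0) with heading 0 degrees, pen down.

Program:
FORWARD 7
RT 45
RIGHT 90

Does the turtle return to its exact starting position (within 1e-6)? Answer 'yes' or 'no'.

Executing turtle program step by step:
Start: pos=(0,0), heading=0, pen down
FD 7: (0,0) -> (7,0) [heading=0, draw]
RT 45: heading 0 -> 315
RT 90: heading 315 -> 225
Final: pos=(7,0), heading=225, 1 segment(s) drawn

Start position: (0, 0)
Final position: (7, 0)
Distance = 7; >= 1e-6 -> NOT closed

Answer: no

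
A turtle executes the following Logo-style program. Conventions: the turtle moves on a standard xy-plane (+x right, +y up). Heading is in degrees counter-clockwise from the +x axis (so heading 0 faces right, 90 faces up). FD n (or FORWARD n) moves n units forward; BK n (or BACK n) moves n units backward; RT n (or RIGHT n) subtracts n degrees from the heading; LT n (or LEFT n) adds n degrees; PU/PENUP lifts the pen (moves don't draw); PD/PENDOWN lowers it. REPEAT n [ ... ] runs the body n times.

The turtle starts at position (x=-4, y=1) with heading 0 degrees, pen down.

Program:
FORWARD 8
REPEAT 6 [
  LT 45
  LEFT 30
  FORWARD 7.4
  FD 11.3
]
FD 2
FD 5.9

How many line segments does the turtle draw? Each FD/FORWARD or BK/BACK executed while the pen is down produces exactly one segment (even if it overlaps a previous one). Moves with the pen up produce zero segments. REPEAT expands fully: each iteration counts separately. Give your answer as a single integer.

Answer: 15

Derivation:
Executing turtle program step by step:
Start: pos=(-4,1), heading=0, pen down
FD 8: (-4,1) -> (4,1) [heading=0, draw]
REPEAT 6 [
  -- iteration 1/6 --
  LT 45: heading 0 -> 45
  LT 30: heading 45 -> 75
  FD 7.4: (4,1) -> (5.915,8.148) [heading=75, draw]
  FD 11.3: (5.915,8.148) -> (8.84,19.063) [heading=75, draw]
  -- iteration 2/6 --
  LT 45: heading 75 -> 120
  LT 30: heading 120 -> 150
  FD 7.4: (8.84,19.063) -> (2.431,22.763) [heading=150, draw]
  FD 11.3: (2.431,22.763) -> (-7.355,28.413) [heading=150, draw]
  -- iteration 3/6 --
  LT 45: heading 150 -> 195
  LT 30: heading 195 -> 225
  FD 7.4: (-7.355,28.413) -> (-12.587,23.18) [heading=225, draw]
  FD 11.3: (-12.587,23.18) -> (-20.578,15.19) [heading=225, draw]
  -- iteration 4/6 --
  LT 45: heading 225 -> 270
  LT 30: heading 270 -> 300
  FD 7.4: (-20.578,15.19) -> (-16.878,8.781) [heading=300, draw]
  FD 11.3: (-16.878,8.781) -> (-11.228,-1.005) [heading=300, draw]
  -- iteration 5/6 --
  LT 45: heading 300 -> 345
  LT 30: heading 345 -> 15
  FD 7.4: (-11.228,-1.005) -> (-4.08,0.911) [heading=15, draw]
  FD 11.3: (-4.08,0.911) -> (6.835,3.835) [heading=15, draw]
  -- iteration 6/6 --
  LT 45: heading 15 -> 60
  LT 30: heading 60 -> 90
  FD 7.4: (6.835,3.835) -> (6.835,11.235) [heading=90, draw]
  FD 11.3: (6.835,11.235) -> (6.835,22.535) [heading=90, draw]
]
FD 2: (6.835,22.535) -> (6.835,24.535) [heading=90, draw]
FD 5.9: (6.835,24.535) -> (6.835,30.435) [heading=90, draw]
Final: pos=(6.835,30.435), heading=90, 15 segment(s) drawn
Segments drawn: 15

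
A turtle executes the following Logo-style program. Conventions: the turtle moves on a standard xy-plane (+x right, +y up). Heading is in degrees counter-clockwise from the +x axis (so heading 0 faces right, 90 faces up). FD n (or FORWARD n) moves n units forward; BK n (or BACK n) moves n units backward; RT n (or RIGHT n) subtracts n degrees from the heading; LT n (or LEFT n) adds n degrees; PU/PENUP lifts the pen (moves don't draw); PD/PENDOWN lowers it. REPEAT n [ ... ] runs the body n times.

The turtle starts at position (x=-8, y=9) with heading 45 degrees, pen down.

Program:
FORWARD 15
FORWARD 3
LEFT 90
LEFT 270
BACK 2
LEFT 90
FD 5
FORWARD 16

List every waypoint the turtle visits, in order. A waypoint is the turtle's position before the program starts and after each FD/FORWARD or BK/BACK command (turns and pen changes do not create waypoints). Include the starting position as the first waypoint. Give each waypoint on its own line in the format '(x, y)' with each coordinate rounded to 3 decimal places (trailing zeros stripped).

Executing turtle program step by step:
Start: pos=(-8,9), heading=45, pen down
FD 15: (-8,9) -> (2.607,19.607) [heading=45, draw]
FD 3: (2.607,19.607) -> (4.728,21.728) [heading=45, draw]
LT 90: heading 45 -> 135
LT 270: heading 135 -> 45
BK 2: (4.728,21.728) -> (3.314,20.314) [heading=45, draw]
LT 90: heading 45 -> 135
FD 5: (3.314,20.314) -> (-0.222,23.849) [heading=135, draw]
FD 16: (-0.222,23.849) -> (-11.536,35.163) [heading=135, draw]
Final: pos=(-11.536,35.163), heading=135, 5 segment(s) drawn
Waypoints (6 total):
(-8, 9)
(2.607, 19.607)
(4.728, 21.728)
(3.314, 20.314)
(-0.222, 23.849)
(-11.536, 35.163)

Answer: (-8, 9)
(2.607, 19.607)
(4.728, 21.728)
(3.314, 20.314)
(-0.222, 23.849)
(-11.536, 35.163)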